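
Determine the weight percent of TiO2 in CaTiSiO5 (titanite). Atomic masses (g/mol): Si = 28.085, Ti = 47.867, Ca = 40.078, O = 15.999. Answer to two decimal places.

40.74 wt%

Molar mass of CaTiSiO5 = 1*40.078 + 1*47.867 + 1*28.085 + 5*15.999 = 196.025 g/mol.
Each formula unit contains 1 Ti, equivalent to 1/1 = 1.0000 mol TiO2.
M(TiO2) = 1×47.867 + 2×15.999 = 79.865 g/mol.
Mass of TiO2 per formula unit = 1.0000 × 79.865 = 79.865 g.
TiO2 wt% = 79.865 / 196.025 × 100 = 40.74%.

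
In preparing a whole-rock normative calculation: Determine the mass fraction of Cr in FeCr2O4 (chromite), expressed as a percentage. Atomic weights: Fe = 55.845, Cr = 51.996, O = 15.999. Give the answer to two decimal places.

Molar mass of FeCr2O4: 1·55.845 + 2·51.996 + 4·15.999 = 223.833 g/mol.
Mass of Cr per formula unit: 2 × 51.996 = 103.992 g.
Weight fraction Cr = 103.992 / 223.833 = 0.4646.

46.46 weight percent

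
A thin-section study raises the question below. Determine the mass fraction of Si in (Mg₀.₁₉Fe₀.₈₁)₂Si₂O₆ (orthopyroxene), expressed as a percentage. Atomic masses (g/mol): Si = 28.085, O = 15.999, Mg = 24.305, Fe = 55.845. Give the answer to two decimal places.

Formula mass = 0.38*24.305 + 1.62*55.845 + 2*28.085 + 6*15.999 = 251.869 g/mol, of which 56.170 g is Si.
So Si makes up 56.170/251.869 = 0.2230 of the mass, i.e. 22.30%.

22.30 wt%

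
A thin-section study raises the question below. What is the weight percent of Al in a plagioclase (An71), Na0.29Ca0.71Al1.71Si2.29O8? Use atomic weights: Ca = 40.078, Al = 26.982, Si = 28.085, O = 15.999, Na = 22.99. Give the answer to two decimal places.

Molar mass of Na0.29Ca0.71Al1.71Si2.29O8: 0.29*22.99 + 0.71*40.078 + 1.71*26.982 + 2.29*28.085 + 8*15.999 = 273.568 g/mol.
Mass of Al per formula unit: 1.71 × 26.982 = 46.139 g.
Weight fraction Al = 46.139 / 273.568 = 0.1687.

16.87 mass %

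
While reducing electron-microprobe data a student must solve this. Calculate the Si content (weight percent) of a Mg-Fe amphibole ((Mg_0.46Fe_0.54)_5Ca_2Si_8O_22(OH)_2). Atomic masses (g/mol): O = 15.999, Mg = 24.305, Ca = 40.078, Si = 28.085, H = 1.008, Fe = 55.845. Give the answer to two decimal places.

M((Mg_0.46Fe_0.54)_5Ca_2Si_8O_22(OH)_2) = 897.511 g/mol.
Si contributes 8 × 28.085 = 224.680 g per mole.
224.680/897.511 = 0.2503 → 25.03%.

25.03 weight percent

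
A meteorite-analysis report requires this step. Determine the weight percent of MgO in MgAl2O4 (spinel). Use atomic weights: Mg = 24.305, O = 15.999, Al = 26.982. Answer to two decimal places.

28.33 wt%

M(MgAl2O4) = 142.265 g/mol; M(MgO) = 40.304 g/mol.
Moles MgO per formula unit = 1 Mg ÷ 1 = 1.0000.
MgO fraction = (1.0000 × 40.304) / 142.265 = 40.304/142.265 = 0.2833.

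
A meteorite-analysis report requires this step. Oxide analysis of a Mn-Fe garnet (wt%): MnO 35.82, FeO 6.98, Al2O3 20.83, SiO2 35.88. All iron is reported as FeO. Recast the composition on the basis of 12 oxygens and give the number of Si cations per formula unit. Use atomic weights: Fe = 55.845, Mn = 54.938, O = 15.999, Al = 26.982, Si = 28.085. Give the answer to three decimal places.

MnO: 35.82/70.937 = 0.50496 mol → 0.50496 mol Mn, 0.50496 mol O.
FeO: 6.98/71.844 = 0.09715 mol → 0.09715 mol Fe, 0.09715 mol O.
Al2O3: 20.83/101.961 = 0.20429 mol → 0.40858 mol Al, 0.61287 mol O.
SiO2: 35.88/60.083 = 0.59717 mol → 0.59717 mol Si, 1.19434 mol O.
Total oxygen = 2.40932 mol. Normalization factor = 12/2.40932 = 4.98066.
Si per 12 O = 0.59717 × 4.98066 = 2.974.

2.974 Si apfu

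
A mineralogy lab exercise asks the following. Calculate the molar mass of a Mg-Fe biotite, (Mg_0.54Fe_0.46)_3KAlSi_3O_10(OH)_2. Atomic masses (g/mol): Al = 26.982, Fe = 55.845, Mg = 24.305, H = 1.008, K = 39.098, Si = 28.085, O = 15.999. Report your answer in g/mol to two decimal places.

M = 1.62×24.305 + 1.38×55.845 + 1×39.098 + 1×26.982 + 3×28.085 + 12×15.999 + 2×1.008

460.78 g/mol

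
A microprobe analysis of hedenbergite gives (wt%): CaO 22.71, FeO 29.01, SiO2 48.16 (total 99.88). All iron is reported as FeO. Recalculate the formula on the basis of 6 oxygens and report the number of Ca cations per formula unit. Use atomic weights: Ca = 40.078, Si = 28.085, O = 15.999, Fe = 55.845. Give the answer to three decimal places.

1.007 Ca apfu

CaO: 22.71/56.077 = 0.40498 mol → 0.40498 mol Ca, 0.40498 mol O.
FeO: 29.01/71.844 = 0.40379 mol → 0.40379 mol Fe, 0.40379 mol O.
SiO2: 48.16/60.083 = 0.80156 mol → 0.80156 mol Si, 1.60312 mol O.
Total oxygen = 2.41189 mol. Normalization factor = 6/2.41189 = 2.48768.
Ca per 6 O = 0.40498 × 2.48768 = 1.007.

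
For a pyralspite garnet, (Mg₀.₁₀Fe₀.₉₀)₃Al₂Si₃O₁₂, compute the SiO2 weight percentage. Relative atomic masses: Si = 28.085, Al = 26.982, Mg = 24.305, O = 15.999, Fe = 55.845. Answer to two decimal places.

36.92 wt%

Molar mass of (Mg₀.₁₀Fe₀.₉₀)₃Al₂Si₃O₁₂ = 0.30×24.305 + 2.70×55.845 + 2×26.982 + 3×28.085 + 12×15.999 = 488.280 g/mol.
Each formula unit contains 3 Si, equivalent to 3/1 = 3.0000 mol SiO2.
M(SiO2) = 1×28.085 + 2×15.999 = 60.083 g/mol.
Mass of SiO2 per formula unit = 3.0000 × 60.083 = 180.249 g.
SiO2 wt% = 180.249 / 488.280 × 100 = 36.92%.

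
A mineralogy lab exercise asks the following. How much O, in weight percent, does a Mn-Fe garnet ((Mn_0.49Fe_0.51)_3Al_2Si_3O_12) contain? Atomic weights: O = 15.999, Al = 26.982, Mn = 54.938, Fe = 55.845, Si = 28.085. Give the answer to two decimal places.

M((Mn_0.49Fe_0.51)_3Al_2Si_3O_12) = 496.409 g/mol.
O contributes 12 × 15.999 = 191.988 g per mole.
191.988/496.409 = 0.3868 → 38.68%.

38.68 weight percent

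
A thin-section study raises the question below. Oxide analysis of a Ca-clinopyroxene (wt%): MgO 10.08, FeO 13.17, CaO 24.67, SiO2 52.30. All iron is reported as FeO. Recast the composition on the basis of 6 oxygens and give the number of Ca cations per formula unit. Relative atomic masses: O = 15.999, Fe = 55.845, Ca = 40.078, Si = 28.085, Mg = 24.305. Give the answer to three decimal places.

1.010 Ca apfu

MgO: 10.08/40.304 = 0.25010 mol → 0.25010 mol Mg, 0.25010 mol O.
FeO: 13.17/71.844 = 0.18331 mol → 0.18331 mol Fe, 0.18331 mol O.
CaO: 24.67/56.077 = 0.43993 mol → 0.43993 mol Ca, 0.43993 mol O.
SiO2: 52.30/60.083 = 0.87046 mol → 0.87046 mol Si, 1.74092 mol O.
Total oxygen = 2.61426 mol. Normalization factor = 6/2.61426 = 2.29510.
Ca per 6 O = 0.43993 × 2.29510 = 1.010.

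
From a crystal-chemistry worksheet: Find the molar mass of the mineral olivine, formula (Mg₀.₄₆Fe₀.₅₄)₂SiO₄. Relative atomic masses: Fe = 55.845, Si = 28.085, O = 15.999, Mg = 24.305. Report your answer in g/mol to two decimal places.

174.75 g/mol

M = 0.92·24.305 + 1.08·55.845 + 1·28.085 + 4·15.999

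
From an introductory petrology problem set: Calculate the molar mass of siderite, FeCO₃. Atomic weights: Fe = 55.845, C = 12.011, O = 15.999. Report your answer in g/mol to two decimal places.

The formula mass is the sum 1(55.845) + 1(12.011) + 3(15.999).

115.85 g/mol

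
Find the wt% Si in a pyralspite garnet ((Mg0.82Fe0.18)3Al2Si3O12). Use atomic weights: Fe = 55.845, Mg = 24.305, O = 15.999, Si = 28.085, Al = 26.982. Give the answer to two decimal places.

20.05 mass %

Molar mass of (Mg0.82Fe0.18)3Al2Si3O12: 2.46·24.305 + 0.54·55.845 + 2·26.982 + 3·28.085 + 12·15.999 = 420.154 g/mol.
Mass of Si per formula unit: 3 × 28.085 = 84.255 g.
Weight fraction Si = 84.255 / 420.154 = 0.2005.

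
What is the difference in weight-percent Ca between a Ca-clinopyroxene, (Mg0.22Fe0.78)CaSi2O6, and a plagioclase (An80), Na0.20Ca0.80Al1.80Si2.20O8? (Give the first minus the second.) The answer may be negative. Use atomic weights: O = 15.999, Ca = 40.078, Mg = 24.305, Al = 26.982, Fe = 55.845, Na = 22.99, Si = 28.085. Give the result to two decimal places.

Ca in (Mg0.22Fe0.78)CaSi2O6: molar mass 241.148 g/mol; 1×40.078 = 40.078 g → 16.62 wt%.
Ca in Na0.20Ca0.80Al1.80Si2.20O8: molar mass 275.007 g/mol; 0.80×40.078 = 32.062 g → 11.66 wt%.
Difference = 16.62 − 11.66 = 4.96 percentage points.

4.96 percentage points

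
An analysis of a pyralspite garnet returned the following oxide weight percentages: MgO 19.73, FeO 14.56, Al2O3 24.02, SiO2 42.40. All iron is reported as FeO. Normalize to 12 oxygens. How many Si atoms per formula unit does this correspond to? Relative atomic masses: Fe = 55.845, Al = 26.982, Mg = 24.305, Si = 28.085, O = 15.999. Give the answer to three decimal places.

3.013 Si apfu

MgO (M=40.304): mol = 0.48953; Mg = 0.48953, O = 0.48953.
FeO (M=71.844): mol = 0.20266; Fe = 0.20266, O = 0.20266.
Al2O3 (M=101.961): mol = 0.23558; Al = 0.47116, O = 0.70674.
SiO2 (M=60.083): mol = 0.70569; Si = 0.70569, O = 1.41138.
ΣO = 2.81031; factor = 12/ΣO = 4.26999.
Si apfu = 0.70569 × 4.26999 = 3.013.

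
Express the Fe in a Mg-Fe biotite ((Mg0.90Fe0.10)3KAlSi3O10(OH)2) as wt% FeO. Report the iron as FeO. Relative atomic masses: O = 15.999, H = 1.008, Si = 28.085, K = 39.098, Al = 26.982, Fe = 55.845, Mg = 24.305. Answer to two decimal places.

5.05 wt%

Formula mass = 426.716 g/mol.
0.30 Fe → 0.3000 mol FeO per formula unit; M(FeO) = 71.844, so FeO mass = 21.553 g.
21.553/426.716 × 100 = 5.05 wt%.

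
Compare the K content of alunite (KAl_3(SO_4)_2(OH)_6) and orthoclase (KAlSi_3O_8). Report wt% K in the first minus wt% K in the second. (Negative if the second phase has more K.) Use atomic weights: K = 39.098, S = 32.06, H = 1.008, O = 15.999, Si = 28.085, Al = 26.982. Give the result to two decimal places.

-4.61 percentage points

K in KAl_3(SO_4)_2(OH)_6: molar mass 414.198 g/mol; 1×39.098 = 39.098 g → 9.44 wt%.
K in KAlSi_3O_8: molar mass 278.327 g/mol; 1×39.098 = 39.098 g → 14.05 wt%.
Difference = 9.44 − 14.05 = -4.61 percentage points.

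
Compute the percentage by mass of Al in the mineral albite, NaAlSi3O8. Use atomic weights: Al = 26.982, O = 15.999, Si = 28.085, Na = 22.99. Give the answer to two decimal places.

Molar mass of NaAlSi3O8: 1×22.99 + 1×26.982 + 3×28.085 + 8×15.999 = 262.219 g/mol.
Mass of Al per formula unit: 1 × 26.982 = 26.982 g.
Weight fraction Al = 26.982 / 262.219 = 0.1029.

10.29 mass %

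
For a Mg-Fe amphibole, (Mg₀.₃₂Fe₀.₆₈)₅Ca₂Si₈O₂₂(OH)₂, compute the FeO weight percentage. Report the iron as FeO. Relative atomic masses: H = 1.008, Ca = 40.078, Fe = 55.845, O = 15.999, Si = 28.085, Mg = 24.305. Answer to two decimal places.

Molar mass of (Mg₀.₃₂Fe₀.₆₈)₅Ca₂Si₈O₂₂(OH)₂ = 1.60·24.305 + 3.40·55.845 + 2·40.078 + 8·28.085 + 24·15.999 + 2·1.008 = 919.589 g/mol.
Each formula unit contains 3.40 Fe, equivalent to 3.40/1 = 3.4000 mol FeO.
M(FeO) = 1×55.845 + 1×15.999 = 71.844 g/mol.
Mass of FeO per formula unit = 3.4000 × 71.844 = 244.270 g.
FeO wt% = 244.270 / 919.589 × 100 = 26.56%.

26.56 wt%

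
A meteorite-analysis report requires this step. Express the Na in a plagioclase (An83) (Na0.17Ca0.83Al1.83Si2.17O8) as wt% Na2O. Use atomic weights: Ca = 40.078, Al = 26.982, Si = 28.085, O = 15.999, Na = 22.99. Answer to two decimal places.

1.91 wt%

Molar mass of Na0.17Ca0.83Al1.83Si2.17O8 = 0.17*22.99 + 0.83*40.078 + 1.83*26.982 + 2.17*28.085 + 8*15.999 = 275.487 g/mol.
Each formula unit contains 0.17 Na, equivalent to 0.17/2 = 0.0850 mol Na2O.
M(Na2O) = 2×22.99 + 1×15.999 = 61.979 g/mol.
Mass of Na2O per formula unit = 0.0850 × 61.979 = 5.268 g.
Na2O wt% = 5.268 / 275.487 × 100 = 1.91%.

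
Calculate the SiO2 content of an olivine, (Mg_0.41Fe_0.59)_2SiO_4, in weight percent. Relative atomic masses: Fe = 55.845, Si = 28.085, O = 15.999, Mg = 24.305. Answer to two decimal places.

Molar mass of (Mg_0.41Fe_0.59)_2SiO_4 = 0.82*24.305 + 1.18*55.845 + 1*28.085 + 4*15.999 = 177.908 g/mol.
Each formula unit contains 1 Si, equivalent to 1/1 = 1.0000 mol SiO2.
M(SiO2) = 1×28.085 + 2×15.999 = 60.083 g/mol.
Mass of SiO2 per formula unit = 1.0000 × 60.083 = 60.083 g.
SiO2 wt% = 60.083 / 177.908 × 100 = 33.77%.

33.77 wt%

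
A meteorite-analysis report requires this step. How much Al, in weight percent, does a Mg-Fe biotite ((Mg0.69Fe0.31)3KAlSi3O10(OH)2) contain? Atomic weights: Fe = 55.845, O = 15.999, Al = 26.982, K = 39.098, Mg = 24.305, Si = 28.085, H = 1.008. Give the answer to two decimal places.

M((Mg0.69Fe0.31)3KAlSi3O10(OH)2) = 446.586 g/mol.
Al contributes 1 × 26.982 = 26.982 g per mole.
26.982/446.586 = 0.0604 → 6.04%.

6.04 weight percent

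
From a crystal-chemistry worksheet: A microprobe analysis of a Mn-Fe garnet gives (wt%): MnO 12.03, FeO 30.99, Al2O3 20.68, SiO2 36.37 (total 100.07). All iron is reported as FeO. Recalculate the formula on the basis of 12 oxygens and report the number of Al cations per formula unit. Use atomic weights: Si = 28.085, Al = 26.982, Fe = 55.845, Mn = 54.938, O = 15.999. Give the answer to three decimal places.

12.03 wt% MnO ÷ 70.937 g/mol = 0.16959 mol, giving 0.16959 Mn and 0.16959 O.
30.99 wt% FeO ÷ 71.844 g/mol = 0.43135 mol, giving 0.43135 Fe and 0.43135 O.
20.68 wt% Al2O3 ÷ 101.961 g/mol = 0.20282 mol, giving 0.40564 Al and 0.60846 O.
36.37 wt% SiO2 ÷ 60.083 g/mol = 0.60533 mol, giving 0.60533 Si and 1.21066 O.
Oxygen sums to 2.42006; scaling by 12/2.42006 = 4.95855 puts the formula on 12 O.
Al: 0.40564 × 4.95855 = 2.011 atoms per formula unit.

2.011 Al apfu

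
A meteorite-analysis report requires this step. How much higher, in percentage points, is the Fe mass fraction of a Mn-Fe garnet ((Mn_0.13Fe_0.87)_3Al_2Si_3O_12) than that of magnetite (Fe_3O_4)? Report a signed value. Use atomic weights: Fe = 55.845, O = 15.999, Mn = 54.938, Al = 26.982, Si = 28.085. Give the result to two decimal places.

-43.06 percentage points

Fe in (Mn_0.13Fe_0.87)_3Al_2Si_3O_12: molar mass 497.388 g/mol; 2.61×55.845 = 145.755 g → 29.30 wt%.
Fe in Fe_3O_4: molar mass 231.531 g/mol; 3×55.845 = 167.535 g → 72.36 wt%.
Difference = 29.30 − 72.36 = -43.06 percentage points.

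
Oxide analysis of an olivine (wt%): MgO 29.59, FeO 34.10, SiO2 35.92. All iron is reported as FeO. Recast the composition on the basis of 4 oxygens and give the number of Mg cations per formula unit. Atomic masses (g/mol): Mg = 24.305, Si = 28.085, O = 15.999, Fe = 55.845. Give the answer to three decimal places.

1.221 Mg apfu

MgO (M=40.304): mol = 0.73417; Mg = 0.73417, O = 0.73417.
FeO (M=71.844): mol = 0.47464; Fe = 0.47464, O = 0.47464.
SiO2 (M=60.083): mol = 0.59784; Si = 0.59784, O = 1.19568.
ΣO = 2.40449; factor = 4/ΣO = 1.66355.
Mg apfu = 0.73417 × 1.66355 = 1.221.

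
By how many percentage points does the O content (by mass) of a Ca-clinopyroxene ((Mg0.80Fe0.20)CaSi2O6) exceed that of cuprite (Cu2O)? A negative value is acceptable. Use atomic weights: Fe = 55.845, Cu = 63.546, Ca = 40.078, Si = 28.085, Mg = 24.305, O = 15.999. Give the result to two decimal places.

First mineral: 95.994 g O in 222.855 g formula = 43.07 wt% O.
Second mineral: 15.999 g O in 143.091 g formula = 11.18 wt% O.
43.07% − 11.18% gives a difference of 31.89 percentage points.

31.89 percentage points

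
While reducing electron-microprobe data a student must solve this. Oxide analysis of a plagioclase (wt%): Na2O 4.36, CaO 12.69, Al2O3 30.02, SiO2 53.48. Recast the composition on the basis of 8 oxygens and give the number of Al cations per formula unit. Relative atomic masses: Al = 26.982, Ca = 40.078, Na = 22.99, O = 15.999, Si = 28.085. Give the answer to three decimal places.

Na2O (M=61.979): mol = 0.07035; Na = 0.14070, O = 0.07035.
CaO (M=56.077): mol = 0.22630; Ca = 0.22630, O = 0.22630.
Al2O3 (M=101.961): mol = 0.29443; Al = 0.58886, O = 0.88329.
SiO2 (M=60.083): mol = 0.89010; Si = 0.89010, O = 1.78020.
ΣO = 2.96014; factor = 8/ΣO = 2.70257.
Al apfu = 0.58886 × 2.70257 = 1.591.

1.591 Al apfu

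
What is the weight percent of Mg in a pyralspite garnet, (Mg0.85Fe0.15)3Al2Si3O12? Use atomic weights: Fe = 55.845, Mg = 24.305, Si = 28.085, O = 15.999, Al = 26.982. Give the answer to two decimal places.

Molar mass of (Mg0.85Fe0.15)3Al2Si3O12: 2.55·24.305 + 0.45·55.845 + 2·26.982 + 3·28.085 + 12·15.999 = 417.315 g/mol.
Mass of Mg per formula unit: 2.55 × 24.305 = 61.978 g.
Weight fraction Mg = 61.978 / 417.315 = 0.1485.

14.85 mass %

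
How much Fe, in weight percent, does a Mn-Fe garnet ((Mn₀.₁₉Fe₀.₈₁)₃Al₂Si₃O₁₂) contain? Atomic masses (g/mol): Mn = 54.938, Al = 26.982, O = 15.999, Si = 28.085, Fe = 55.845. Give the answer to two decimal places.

Molar mass of (Mn₀.₁₉Fe₀.₈₁)₃Al₂Si₃O₁₂: 0.57×54.938 + 2.43×55.845 + 2×26.982 + 3×28.085 + 12×15.999 = 497.225 g/mol.
Mass of Fe per formula unit: 2.43 × 55.845 = 135.703 g.
Weight fraction Fe = 135.703 / 497.225 = 0.2729.

27.29 weight percent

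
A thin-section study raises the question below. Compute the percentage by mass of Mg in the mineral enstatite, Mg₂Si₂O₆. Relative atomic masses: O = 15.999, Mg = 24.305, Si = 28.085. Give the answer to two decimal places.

24.21 weight percent

Formula mass = 2·24.305 + 2·28.085 + 6·15.999 = 200.774 g/mol, of which 48.610 g is Mg.
So Mg makes up 48.610/200.774 = 0.2421 of the mass, i.e. 24.21%.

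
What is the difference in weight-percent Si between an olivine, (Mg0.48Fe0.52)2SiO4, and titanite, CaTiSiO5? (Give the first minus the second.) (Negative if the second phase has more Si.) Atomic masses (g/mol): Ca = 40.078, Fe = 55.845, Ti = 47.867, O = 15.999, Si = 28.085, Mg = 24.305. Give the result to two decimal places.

1.86 percentage points

Si in (Mg0.48Fe0.52)2SiO4: molar mass 173.493 g/mol; 1×28.085 = 28.085 g → 16.19 wt%.
Si in CaTiSiO5: molar mass 196.025 g/mol; 1×28.085 = 28.085 g → 14.33 wt%.
Difference = 16.19 − 14.33 = 1.86 percentage points.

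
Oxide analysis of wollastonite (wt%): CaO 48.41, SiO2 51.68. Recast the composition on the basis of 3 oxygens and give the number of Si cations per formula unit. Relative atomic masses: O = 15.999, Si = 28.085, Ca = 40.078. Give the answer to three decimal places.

0.999 Si apfu

CaO (M=56.077): mol = 0.86328; Ca = 0.86328, O = 0.86328.
SiO2 (M=60.083): mol = 0.86014; Si = 0.86014, O = 1.72028.
ΣO = 2.58356; factor = 3/ΣO = 1.16119.
Si apfu = 0.86014 × 1.16119 = 0.999.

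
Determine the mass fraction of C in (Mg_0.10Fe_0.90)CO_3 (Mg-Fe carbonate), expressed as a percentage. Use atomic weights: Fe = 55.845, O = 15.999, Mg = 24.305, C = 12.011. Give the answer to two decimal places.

M((Mg_0.10Fe_0.90)CO_3) = 112.699 g/mol.
C contributes 1 × 12.011 = 12.011 g per mole.
12.011/112.699 = 0.1066 → 10.66%.

10.66 weight percent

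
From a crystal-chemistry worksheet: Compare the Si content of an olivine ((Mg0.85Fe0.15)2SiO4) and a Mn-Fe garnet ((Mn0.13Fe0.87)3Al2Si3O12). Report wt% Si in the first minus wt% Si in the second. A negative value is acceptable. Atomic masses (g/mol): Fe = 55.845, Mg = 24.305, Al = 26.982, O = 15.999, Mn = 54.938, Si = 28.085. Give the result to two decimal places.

Si in (Mg0.85Fe0.15)2SiO4: molar mass 150.153 g/mol; 1×28.085 = 28.085 g → 18.70 wt%.
Si in (Mn0.13Fe0.87)3Al2Si3O12: molar mass 497.388 g/mol; 3×28.085 = 84.255 g → 16.94 wt%.
Difference = 18.70 − 16.94 = 1.76 percentage points.

1.76 percentage points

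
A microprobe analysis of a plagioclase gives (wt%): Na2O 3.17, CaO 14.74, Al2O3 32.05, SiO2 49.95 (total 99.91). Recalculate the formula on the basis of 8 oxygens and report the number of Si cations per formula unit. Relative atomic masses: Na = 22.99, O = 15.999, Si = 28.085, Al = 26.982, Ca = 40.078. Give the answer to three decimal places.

2.278 Si apfu

3.17 wt% Na2O ÷ 61.979 g/mol = 0.05115 mol, giving 0.10230 Na and 0.05115 O.
14.74 wt% CaO ÷ 56.077 g/mol = 0.26285 mol, giving 0.26285 Ca and 0.26285 O.
32.05 wt% Al2O3 ÷ 101.961 g/mol = 0.31434 mol, giving 0.62868 Al and 0.94302 O.
49.95 wt% SiO2 ÷ 60.083 g/mol = 0.83135 mol, giving 0.83135 Si and 1.66270 O.
Oxygen sums to 2.91972; scaling by 8/2.91972 = 2.73999 puts the formula on 8 O.
Si: 0.83135 × 2.73999 = 2.278 atoms per formula unit.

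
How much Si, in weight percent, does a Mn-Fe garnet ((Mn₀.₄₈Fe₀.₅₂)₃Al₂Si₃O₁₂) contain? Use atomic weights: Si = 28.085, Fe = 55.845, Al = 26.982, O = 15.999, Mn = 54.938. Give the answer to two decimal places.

Molar mass of (Mn₀.₄₈Fe₀.₅₂)₃Al₂Si₃O₁₂: 1.44*54.938 + 1.56*55.845 + 2*26.982 + 3*28.085 + 12*15.999 = 496.436 g/mol.
Mass of Si per formula unit: 3 × 28.085 = 84.255 g.
Weight fraction Si = 84.255 / 496.436 = 0.1697.

16.97 weight percent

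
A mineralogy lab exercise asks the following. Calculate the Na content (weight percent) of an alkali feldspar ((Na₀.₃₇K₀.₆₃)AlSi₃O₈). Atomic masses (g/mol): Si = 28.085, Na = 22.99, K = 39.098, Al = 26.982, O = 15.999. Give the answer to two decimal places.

3.12 weight percent

M((Na₀.₃₇K₀.₆₃)AlSi₃O₈) = 272.367 g/mol.
Na contributes 0.37 × 22.99 = 8.506 g per mole.
8.506/272.367 = 0.0312 → 3.12%.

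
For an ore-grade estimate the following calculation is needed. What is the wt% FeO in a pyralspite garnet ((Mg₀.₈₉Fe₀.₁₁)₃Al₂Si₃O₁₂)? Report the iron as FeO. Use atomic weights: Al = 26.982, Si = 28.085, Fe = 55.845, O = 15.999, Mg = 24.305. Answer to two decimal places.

5.73 wt%

Formula mass = 413.530 g/mol.
0.33 Fe → 0.3300 mol FeO per formula unit; M(FeO) = 71.844, so FeO mass = 23.709 g.
23.709/413.530 × 100 = 5.73 wt%.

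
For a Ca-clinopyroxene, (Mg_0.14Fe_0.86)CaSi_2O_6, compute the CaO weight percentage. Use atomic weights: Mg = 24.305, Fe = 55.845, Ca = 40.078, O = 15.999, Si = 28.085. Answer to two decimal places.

M((Mg_0.14Fe_0.86)CaSi_2O_6) = 243.671 g/mol; M(CaO) = 56.077 g/mol.
Moles CaO per formula unit = 1 Ca ÷ 1 = 1.0000.
CaO fraction = (1.0000 × 56.077) / 243.671 = 56.077/243.671 = 0.2301.

23.01 wt%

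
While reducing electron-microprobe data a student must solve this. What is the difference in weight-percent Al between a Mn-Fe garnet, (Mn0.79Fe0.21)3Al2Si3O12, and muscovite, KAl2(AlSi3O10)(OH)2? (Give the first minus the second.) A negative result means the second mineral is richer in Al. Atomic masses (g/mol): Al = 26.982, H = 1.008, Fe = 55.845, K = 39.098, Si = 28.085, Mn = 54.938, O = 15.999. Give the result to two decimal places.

Al in (Mn0.79Fe0.21)3Al2Si3O12: molar mass 495.592 g/mol; 2×26.982 = 53.964 g → 10.89 wt%.
Al in KAl2(AlSi3O10)(OH)2: molar mass 398.303 g/mol; 3×26.982 = 80.946 g → 20.32 wt%.
Difference = 10.89 − 20.32 = -9.43 percentage points.

-9.43 percentage points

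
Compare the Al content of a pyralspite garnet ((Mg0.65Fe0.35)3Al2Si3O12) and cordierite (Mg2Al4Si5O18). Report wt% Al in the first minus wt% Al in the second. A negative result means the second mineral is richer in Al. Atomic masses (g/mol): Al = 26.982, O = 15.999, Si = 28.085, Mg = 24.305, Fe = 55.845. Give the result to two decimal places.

M((Mg0.65Fe0.35)3Al2Si3O12) = 436.239 g/mol, so wt% Al = 53.964/436.239 × 100 = 12.37%.
M(Mg2Al4Si5O18) = 584.945 g/mol, so wt% Al = 107.928/584.945 × 100 = 18.45%.
12.37 − 18.45 = -6.08 pp.

-6.08 percentage points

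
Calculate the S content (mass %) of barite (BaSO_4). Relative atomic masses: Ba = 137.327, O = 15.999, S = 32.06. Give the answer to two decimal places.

13.74 mass %

Molar mass of BaSO_4: 1·137.327 + 1·32.06 + 4·15.999 = 233.383 g/mol.
Mass of S per formula unit: 1 × 32.06 = 32.060 g.
Weight fraction S = 32.060 / 233.383 = 0.1374.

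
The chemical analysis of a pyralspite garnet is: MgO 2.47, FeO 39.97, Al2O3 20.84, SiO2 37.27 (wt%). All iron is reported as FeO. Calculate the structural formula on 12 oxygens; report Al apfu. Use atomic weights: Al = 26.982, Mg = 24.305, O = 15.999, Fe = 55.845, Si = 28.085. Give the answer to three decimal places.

MgO: 2.47/40.304 = 0.06128 mol → 0.06128 mol Mg, 0.06128 mol O.
FeO: 39.97/71.844 = 0.55634 mol → 0.55634 mol Fe, 0.55634 mol O.
Al2O3: 20.84/101.961 = 0.20439 mol → 0.40878 mol Al, 0.61317 mol O.
SiO2: 37.27/60.083 = 0.62031 mol → 0.62031 mol Si, 1.24062 mol O.
Total oxygen = 2.47141 mol. Normalization factor = 12/2.47141 = 4.85553.
Al per 12 O = 0.40878 × 4.85553 = 1.985.

1.985 Al apfu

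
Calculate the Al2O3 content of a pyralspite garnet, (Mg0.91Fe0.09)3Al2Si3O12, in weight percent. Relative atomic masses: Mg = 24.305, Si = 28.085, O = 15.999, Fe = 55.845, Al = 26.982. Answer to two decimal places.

Formula mass = 411.638 g/mol.
2 Al → 1.0000 mol Al2O3 per formula unit; M(Al2O3) = 101.961, so Al2O3 mass = 101.961 g.
101.961/411.638 × 100 = 24.77 wt%.

24.77 wt%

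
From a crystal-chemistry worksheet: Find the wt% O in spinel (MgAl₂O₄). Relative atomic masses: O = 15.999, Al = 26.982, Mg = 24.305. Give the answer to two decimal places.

Molar mass of MgAl₂O₄: 1·24.305 + 2·26.982 + 4·15.999 = 142.265 g/mol.
Mass of O per formula unit: 4 × 15.999 = 63.996 g.
Weight fraction O = 63.996 / 142.265 = 0.4498.

44.98 mass %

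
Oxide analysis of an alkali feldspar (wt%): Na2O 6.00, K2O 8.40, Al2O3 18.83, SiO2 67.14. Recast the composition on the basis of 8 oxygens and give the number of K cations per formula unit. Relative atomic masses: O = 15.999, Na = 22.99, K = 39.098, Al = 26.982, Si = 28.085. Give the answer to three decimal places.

Na2O: 6.00/61.979 = 0.09681 mol → 0.19362 mol Na, 0.09681 mol O.
K2O: 8.40/94.195 = 0.08918 mol → 0.17836 mol K, 0.08918 mol O.
Al2O3: 18.83/101.961 = 0.18468 mol → 0.36936 mol Al, 0.55404 mol O.
SiO2: 67.14/60.083 = 1.11745 mol → 1.11745 mol Si, 2.23490 mol O.
Total oxygen = 2.97493 mol. Normalization factor = 8/2.97493 = 2.68914.
K per 8 O = 0.17836 × 2.68914 = 0.480.

0.480 K apfu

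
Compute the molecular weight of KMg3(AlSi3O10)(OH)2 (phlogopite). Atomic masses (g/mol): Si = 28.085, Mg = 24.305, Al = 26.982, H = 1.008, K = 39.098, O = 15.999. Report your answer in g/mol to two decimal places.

417.25 g/mol

The formula mass is the sum 1*39.098 + 3*24.305 + 1*26.982 + 3*28.085 + 12*15.999 + 2*1.008.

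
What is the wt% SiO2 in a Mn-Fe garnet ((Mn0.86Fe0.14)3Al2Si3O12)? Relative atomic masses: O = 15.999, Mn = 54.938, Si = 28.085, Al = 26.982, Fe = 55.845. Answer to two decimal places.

36.38 wt%

Molar mass of (Mn0.86Fe0.14)3Al2Si3O12 = 2.58·54.938 + 0.42·55.845 + 2·26.982 + 3·28.085 + 12·15.999 = 495.402 g/mol.
Each formula unit contains 3 Si, equivalent to 3/1 = 3.0000 mol SiO2.
M(SiO2) = 1×28.085 + 2×15.999 = 60.083 g/mol.
Mass of SiO2 per formula unit = 3.0000 × 60.083 = 180.249 g.
SiO2 wt% = 180.249 / 495.402 × 100 = 36.38%.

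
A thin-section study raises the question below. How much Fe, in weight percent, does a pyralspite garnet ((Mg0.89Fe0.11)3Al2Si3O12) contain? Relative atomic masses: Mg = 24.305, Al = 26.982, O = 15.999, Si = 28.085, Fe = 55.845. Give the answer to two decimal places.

Molar mass of (Mg0.89Fe0.11)3Al2Si3O12: 2.67×24.305 + 0.33×55.845 + 2×26.982 + 3×28.085 + 12×15.999 = 413.530 g/mol.
Mass of Fe per formula unit: 0.33 × 55.845 = 18.429 g.
Weight fraction Fe = 18.429 / 413.530 = 0.0446.

4.46 weight percent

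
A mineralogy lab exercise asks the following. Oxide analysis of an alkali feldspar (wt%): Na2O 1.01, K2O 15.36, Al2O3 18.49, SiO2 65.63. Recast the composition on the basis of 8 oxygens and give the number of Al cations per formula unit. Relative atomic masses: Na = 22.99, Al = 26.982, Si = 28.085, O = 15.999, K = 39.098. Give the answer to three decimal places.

0.998 Al apfu

Na2O (M=61.979): mol = 0.01630; Na = 0.03260, O = 0.01630.
K2O (M=94.195): mol = 0.16307; K = 0.32614, O = 0.16307.
Al2O3 (M=101.961): mol = 0.18134; Al = 0.36268, O = 0.54402.
SiO2 (M=60.083): mol = 1.09232; Si = 1.09232, O = 2.18464.
ΣO = 2.90803; factor = 8/ΣO = 2.75100.
Al apfu = 0.36268 × 2.75100 = 0.998.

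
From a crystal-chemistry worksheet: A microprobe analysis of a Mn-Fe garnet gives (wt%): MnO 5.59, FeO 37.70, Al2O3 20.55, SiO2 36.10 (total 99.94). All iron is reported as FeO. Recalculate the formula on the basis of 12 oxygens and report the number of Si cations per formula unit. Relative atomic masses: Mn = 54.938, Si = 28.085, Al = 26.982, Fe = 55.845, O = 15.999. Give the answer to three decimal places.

MnO (M=70.937): mol = 0.07880; Mn = 0.07880, O = 0.07880.
FeO (M=71.844): mol = 0.52475; Fe = 0.52475, O = 0.52475.
Al2O3 (M=101.961): mol = 0.20155; Al = 0.40310, O = 0.60465.
SiO2 (M=60.083): mol = 0.60084; Si = 0.60084, O = 1.20168.
ΣO = 2.40988; factor = 12/ΣO = 4.97950.
Si apfu = 0.60084 × 4.97950 = 2.992.

2.992 Si apfu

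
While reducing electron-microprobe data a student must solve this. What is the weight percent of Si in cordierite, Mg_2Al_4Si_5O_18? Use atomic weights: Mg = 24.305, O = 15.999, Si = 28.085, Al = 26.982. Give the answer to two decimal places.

24.01 mass %

Molar mass of Mg_2Al_4Si_5O_18: 2*24.305 + 4*26.982 + 5*28.085 + 18*15.999 = 584.945 g/mol.
Mass of Si per formula unit: 5 × 28.085 = 140.425 g.
Weight fraction Si = 140.425 / 584.945 = 0.2401.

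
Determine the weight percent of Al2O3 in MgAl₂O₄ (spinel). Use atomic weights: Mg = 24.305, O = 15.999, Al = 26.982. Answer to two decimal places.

Molar mass of MgAl₂O₄ = 1*24.305 + 2*26.982 + 4*15.999 = 142.265 g/mol.
Each formula unit contains 2 Al, equivalent to 2/2 = 1.0000 mol Al2O3.
M(Al2O3) = 2×26.982 + 3×15.999 = 101.961 g/mol.
Mass of Al2O3 per formula unit = 1.0000 × 101.961 = 101.961 g.
Al2O3 wt% = 101.961 / 142.265 × 100 = 71.67%.

71.67 wt%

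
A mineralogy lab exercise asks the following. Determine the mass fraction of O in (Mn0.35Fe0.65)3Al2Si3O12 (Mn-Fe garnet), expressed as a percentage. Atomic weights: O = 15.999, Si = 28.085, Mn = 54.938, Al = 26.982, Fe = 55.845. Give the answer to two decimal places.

38.65 wt%

M((Mn0.35Fe0.65)3Al2Si3O12) = 496.790 g/mol.
O contributes 12 × 15.999 = 191.988 g per mole.
191.988/496.790 = 0.3865 → 38.65%.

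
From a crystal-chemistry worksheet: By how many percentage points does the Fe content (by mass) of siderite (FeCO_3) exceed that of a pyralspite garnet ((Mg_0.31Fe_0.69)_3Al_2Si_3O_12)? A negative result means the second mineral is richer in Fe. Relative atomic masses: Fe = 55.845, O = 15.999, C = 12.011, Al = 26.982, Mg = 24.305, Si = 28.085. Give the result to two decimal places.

23.52 percentage points

Fe in FeCO_3: molar mass 115.853 g/mol; 1×55.845 = 55.845 g → 48.20 wt%.
Fe in (Mg_0.31Fe_0.69)_3Al_2Si_3O_12: molar mass 468.410 g/mol; 2.07×55.845 = 115.599 g → 24.68 wt%.
Difference = 48.20 − 24.68 = 23.52 percentage points.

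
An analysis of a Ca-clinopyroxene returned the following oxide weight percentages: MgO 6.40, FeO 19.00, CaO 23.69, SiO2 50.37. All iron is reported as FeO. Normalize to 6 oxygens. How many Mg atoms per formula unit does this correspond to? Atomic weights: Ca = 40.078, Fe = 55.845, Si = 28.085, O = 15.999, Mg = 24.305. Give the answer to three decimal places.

0.378 Mg apfu

6.40 wt% MgO ÷ 40.304 g/mol = 0.15879 mol, giving 0.15879 Mg and 0.15879 O.
19.00 wt% FeO ÷ 71.844 g/mol = 0.26446 mol, giving 0.26446 Fe and 0.26446 O.
23.69 wt% CaO ÷ 56.077 g/mol = 0.42245 mol, giving 0.42245 Ca and 0.42245 O.
50.37 wt% SiO2 ÷ 60.083 g/mol = 0.83834 mol, giving 0.83834 Si and 1.67668 O.
Oxygen sums to 2.52238; scaling by 6/2.52238 = 2.37871 puts the formula on 6 O.
Mg: 0.15879 × 2.37871 = 0.378 atoms per formula unit.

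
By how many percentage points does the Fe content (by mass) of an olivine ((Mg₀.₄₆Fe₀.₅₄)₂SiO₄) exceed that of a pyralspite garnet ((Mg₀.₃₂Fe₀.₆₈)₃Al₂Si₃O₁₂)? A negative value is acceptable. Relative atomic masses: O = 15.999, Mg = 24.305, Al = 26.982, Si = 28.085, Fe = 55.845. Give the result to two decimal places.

10.14 percentage points

First mineral: 60.313 g Fe in 174.754 g formula = 34.51 wt% Fe.
Second mineral: 113.924 g Fe in 467.464 g formula = 24.37 wt% Fe.
34.51% − 24.37% gives a difference of 10.14 percentage points.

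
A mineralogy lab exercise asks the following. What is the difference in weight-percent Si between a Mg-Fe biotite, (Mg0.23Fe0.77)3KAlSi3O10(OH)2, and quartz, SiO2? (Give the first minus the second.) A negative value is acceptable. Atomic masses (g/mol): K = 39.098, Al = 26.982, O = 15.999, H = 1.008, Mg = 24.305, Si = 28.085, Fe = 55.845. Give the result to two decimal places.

-29.55 percentage points

M((Mg0.23Fe0.77)3KAlSi3O10(OH)2) = 490.111 g/mol, so wt% Si = 84.255/490.111 × 100 = 17.19%.
M(SiO2) = 60.083 g/mol, so wt% Si = 28.085/60.083 × 100 = 46.74%.
17.19 − 46.74 = -29.55 pp.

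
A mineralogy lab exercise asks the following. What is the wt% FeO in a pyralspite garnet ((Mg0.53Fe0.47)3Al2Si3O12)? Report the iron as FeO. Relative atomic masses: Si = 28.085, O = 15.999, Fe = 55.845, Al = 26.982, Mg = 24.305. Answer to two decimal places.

Formula mass = 447.593 g/mol.
1.41 Fe → 1.4100 mol FeO per formula unit; M(FeO) = 71.844, so FeO mass = 101.300 g.
101.300/447.593 × 100 = 22.63 wt%.

22.63 wt%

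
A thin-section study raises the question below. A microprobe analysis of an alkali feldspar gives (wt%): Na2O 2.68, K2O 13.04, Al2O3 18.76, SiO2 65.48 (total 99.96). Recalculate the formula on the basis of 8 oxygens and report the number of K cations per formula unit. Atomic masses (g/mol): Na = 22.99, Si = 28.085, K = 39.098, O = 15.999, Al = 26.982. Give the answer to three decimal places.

0.760 K apfu

Na2O: 2.68/61.979 = 0.04324 mol → 0.08648 mol Na, 0.04324 mol O.
K2O: 13.04/94.195 = 0.13844 mol → 0.27688 mol K, 0.13844 mol O.
Al2O3: 18.76/101.961 = 0.18399 mol → 0.36798 mol Al, 0.55197 mol O.
SiO2: 65.48/60.083 = 1.08983 mol → 1.08983 mol Si, 2.17966 mol O.
Total oxygen = 2.91331 mol. Normalization factor = 8/2.91331 = 2.74602.
K per 8 O = 0.27688 × 2.74602 = 0.760.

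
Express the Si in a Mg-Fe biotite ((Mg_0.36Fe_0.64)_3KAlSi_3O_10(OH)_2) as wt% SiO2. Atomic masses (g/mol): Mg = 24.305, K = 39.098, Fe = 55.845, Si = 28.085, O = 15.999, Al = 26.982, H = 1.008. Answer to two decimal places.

M((Mg_0.36Fe_0.64)_3KAlSi_3O_10(OH)_2) = 477.811 g/mol; M(SiO2) = 60.083 g/mol.
Moles SiO2 per formula unit = 3 Si ÷ 1 = 3.0000.
SiO2 fraction = (3.0000 × 60.083) / 477.811 = 180.249/477.811 = 0.3772.

37.72 wt%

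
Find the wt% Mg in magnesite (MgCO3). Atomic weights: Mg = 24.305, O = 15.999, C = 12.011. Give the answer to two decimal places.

Molar mass of MgCO3: 1*24.305 + 1*12.011 + 3*15.999 = 84.313 g/mol.
Mass of Mg per formula unit: 1 × 24.305 = 24.305 g.
Weight fraction Mg = 24.305 / 84.313 = 0.2883.

28.83 weight percent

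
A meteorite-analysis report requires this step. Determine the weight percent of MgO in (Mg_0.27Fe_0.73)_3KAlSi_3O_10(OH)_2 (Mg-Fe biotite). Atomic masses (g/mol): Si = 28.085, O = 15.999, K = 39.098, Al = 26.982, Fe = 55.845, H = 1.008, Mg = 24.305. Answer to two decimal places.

M((Mg_0.27Fe_0.73)_3KAlSi_3O_10(OH)_2) = 486.327 g/mol; M(MgO) = 40.304 g/mol.
Moles MgO per formula unit = 0.81 Mg ÷ 1 = 0.8100.
MgO fraction = (0.8100 × 40.304) / 486.327 = 32.646/486.327 = 0.0671.

6.71 wt%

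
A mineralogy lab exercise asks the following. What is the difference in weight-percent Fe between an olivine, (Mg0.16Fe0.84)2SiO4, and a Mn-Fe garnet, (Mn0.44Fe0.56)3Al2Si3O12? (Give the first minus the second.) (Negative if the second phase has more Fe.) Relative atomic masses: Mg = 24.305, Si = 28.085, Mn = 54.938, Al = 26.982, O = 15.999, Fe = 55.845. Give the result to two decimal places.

M((Mg0.16Fe0.84)2SiO4) = 193.678 g/mol, so wt% Fe = 93.820/193.678 × 100 = 48.44%.
M((Mn0.44Fe0.56)3Al2Si3O12) = 496.545 g/mol, so wt% Fe = 93.820/496.545 × 100 = 18.89%.
48.44 − 18.89 = 29.55 pp.

29.55 percentage points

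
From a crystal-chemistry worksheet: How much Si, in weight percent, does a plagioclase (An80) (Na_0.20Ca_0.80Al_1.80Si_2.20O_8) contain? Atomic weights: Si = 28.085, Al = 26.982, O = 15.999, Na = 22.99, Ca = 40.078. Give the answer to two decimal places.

Molar mass of Na_0.20Ca_0.80Al_1.80Si_2.20O_8: 0.20·22.99 + 0.80·40.078 + 1.80·26.982 + 2.20·28.085 + 8·15.999 = 275.007 g/mol.
Mass of Si per formula unit: 2.20 × 28.085 = 61.787 g.
Weight fraction Si = 61.787 / 275.007 = 0.2247.

22.47 weight percent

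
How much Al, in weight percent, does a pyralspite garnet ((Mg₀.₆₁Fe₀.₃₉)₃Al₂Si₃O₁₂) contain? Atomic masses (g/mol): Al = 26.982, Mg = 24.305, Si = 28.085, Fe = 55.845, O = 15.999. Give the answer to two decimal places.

Molar mass of (Mg₀.₆₁Fe₀.₃₉)₃Al₂Si₃O₁₂: 1.83·24.305 + 1.17·55.845 + 2·26.982 + 3·28.085 + 12·15.999 = 440.024 g/mol.
Mass of Al per formula unit: 2 × 26.982 = 53.964 g.
Weight fraction Al = 53.964 / 440.024 = 0.1226.

12.26 weight percent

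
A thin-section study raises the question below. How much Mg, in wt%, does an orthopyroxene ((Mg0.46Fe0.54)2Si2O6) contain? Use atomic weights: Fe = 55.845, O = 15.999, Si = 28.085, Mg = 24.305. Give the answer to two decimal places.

9.52 wt%

M((Mg0.46Fe0.54)2Si2O6) = 234.837 g/mol.
Mg contributes 0.92 × 24.305 = 22.361 g per mole.
22.361/234.837 = 0.0952 → 9.52%.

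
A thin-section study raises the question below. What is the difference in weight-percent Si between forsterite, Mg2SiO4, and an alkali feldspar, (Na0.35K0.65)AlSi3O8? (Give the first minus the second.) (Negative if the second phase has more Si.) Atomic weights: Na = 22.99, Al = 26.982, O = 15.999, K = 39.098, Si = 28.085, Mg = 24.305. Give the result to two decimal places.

M(Mg2SiO4) = 140.691 g/mol, so wt% Si = 28.085/140.691 × 100 = 19.96%.
M((Na0.35K0.65)AlSi3O8) = 272.689 g/mol, so wt% Si = 84.255/272.689 × 100 = 30.90%.
19.96 − 30.90 = -10.94 pp.

-10.94 percentage points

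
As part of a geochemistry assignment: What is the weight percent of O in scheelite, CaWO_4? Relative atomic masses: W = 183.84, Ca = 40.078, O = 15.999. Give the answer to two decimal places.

Formula mass = 1*40.078 + 1*183.84 + 4*15.999 = 287.914 g/mol, of which 63.996 g is O.
So O makes up 63.996/287.914 = 0.2223 of the mass, i.e. 22.23%.

22.23 mass %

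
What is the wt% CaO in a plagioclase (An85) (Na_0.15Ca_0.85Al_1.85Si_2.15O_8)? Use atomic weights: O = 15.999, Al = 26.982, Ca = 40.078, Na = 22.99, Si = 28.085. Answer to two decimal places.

M(Na_0.15Ca_0.85Al_1.85Si_2.15O_8) = 275.806 g/mol; M(CaO) = 56.077 g/mol.
Moles CaO per formula unit = 0.85 Ca ÷ 1 = 0.8500.
CaO fraction = (0.8500 × 56.077) / 275.806 = 47.665/275.806 = 0.1728.

17.28 wt%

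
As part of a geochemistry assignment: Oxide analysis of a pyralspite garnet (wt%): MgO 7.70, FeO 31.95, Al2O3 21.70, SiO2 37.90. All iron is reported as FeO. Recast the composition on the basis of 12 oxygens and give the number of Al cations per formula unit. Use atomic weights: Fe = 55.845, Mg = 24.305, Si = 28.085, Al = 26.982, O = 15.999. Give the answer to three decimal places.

MgO: 7.70/40.304 = 0.19105 mol → 0.19105 mol Mg, 0.19105 mol O.
FeO: 31.95/71.844 = 0.44471 mol → 0.44471 mol Fe, 0.44471 mol O.
Al2O3: 21.70/101.961 = 0.21283 mol → 0.42566 mol Al, 0.63849 mol O.
SiO2: 37.90/60.083 = 0.63079 mol → 0.63079 mol Si, 1.26158 mol O.
Total oxygen = 2.53583 mol. Normalization factor = 12/2.53583 = 4.73218.
Al per 12 O = 0.42566 × 4.73218 = 2.014.

2.014 Al apfu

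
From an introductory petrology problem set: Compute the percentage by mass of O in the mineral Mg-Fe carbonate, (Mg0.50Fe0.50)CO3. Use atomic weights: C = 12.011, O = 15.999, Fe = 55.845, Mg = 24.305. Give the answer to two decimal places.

M((Mg0.50Fe0.50)CO3) = 100.083 g/mol.
O contributes 3 × 15.999 = 47.997 g per mole.
47.997/100.083 = 0.4796 → 47.96%.

47.96 wt%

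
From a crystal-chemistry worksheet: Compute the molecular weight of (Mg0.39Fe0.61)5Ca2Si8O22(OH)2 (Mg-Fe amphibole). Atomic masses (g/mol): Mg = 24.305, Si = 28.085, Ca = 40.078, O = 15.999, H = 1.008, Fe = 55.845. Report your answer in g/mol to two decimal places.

The formula mass is the sum 1.95·24.305 + 3.05·55.845 + 2·40.078 + 8·28.085 + 24·15.999 + 2·1.008.

908.55 g/mol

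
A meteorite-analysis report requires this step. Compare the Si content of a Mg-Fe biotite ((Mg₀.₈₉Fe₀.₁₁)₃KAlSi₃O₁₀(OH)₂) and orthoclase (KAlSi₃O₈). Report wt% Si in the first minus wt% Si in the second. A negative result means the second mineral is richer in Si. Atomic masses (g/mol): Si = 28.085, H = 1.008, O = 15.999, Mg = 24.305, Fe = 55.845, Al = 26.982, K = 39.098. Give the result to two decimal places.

M((Mg₀.₈₉Fe₀.₁₁)₃KAlSi₃O₁₀(OH)₂) = 427.662 g/mol, so wt% Si = 84.255/427.662 × 100 = 19.70%.
M(KAlSi₃O₈) = 278.327 g/mol, so wt% Si = 84.255/278.327 × 100 = 30.27%.
19.70 − 30.27 = -10.57 pp.

-10.57 percentage points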